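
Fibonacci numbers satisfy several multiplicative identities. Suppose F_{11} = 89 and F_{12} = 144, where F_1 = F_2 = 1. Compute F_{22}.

By the doubling identity F_{2k} = F_k(2F_{k+1} − F_k): F_{22} = 89·(2·144 − 89) = 89·199 = 17711.

17711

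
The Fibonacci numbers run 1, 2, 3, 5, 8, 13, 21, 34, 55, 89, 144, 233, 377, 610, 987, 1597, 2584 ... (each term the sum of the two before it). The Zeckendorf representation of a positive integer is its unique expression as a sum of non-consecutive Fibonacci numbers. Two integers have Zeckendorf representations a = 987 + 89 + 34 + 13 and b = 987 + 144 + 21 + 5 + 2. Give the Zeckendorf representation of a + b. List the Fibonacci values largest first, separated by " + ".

The two numbers are 1123 and 1159, so their sum is 2282.
largest Fibonacci ≤ 2282 is 1597; 2282 − 1597 = 685
largest Fibonacci ≤ 685 is 610; 685 − 610 = 75
largest Fibonacci ≤ 75 is 55; 75 − 55 = 20
largest Fibonacci ≤ 20 is 13; 20 − 13 = 7
largest Fibonacci ≤ 7 is 5; 7 − 5 = 2
largest Fibonacci ≤ 2 is 2; 2 − 2 = 0

1597 + 610 + 55 + 13 + 5 + 2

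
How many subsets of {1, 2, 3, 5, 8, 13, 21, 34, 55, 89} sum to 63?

Each representation comes from the Zeckendorf form by replacing some F_k with F_{k−1} + F_{k−2} where possible.
63 = 55+8 = 55+5+3 = 34+21+8 = 55+5+2+1 = 34+21+5+3 = … (3 more), for 8 in all.

8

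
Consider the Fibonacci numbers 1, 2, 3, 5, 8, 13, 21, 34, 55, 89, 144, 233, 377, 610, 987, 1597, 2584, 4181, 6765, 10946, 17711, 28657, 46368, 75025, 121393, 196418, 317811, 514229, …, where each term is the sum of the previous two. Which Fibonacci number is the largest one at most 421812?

317811

317811 ≤ 421812 < 514229, so the largest Fibonacci number not exceeding 421812 is 317811.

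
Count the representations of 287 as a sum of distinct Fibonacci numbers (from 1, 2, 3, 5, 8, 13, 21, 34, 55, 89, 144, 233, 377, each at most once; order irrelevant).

2

287 = 233+34+13+5+2 = 144+89+34+13+5+2 — 2 representations.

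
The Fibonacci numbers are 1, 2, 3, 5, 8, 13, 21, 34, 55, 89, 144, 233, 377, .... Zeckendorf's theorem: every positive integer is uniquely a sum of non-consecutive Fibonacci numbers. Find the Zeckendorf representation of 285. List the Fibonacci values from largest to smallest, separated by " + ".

233 + 34 + 13 + 5

285 − 233 = 52
52 − 34 = 18
18 − 13 = 5
5 − 5 = 0
So 285 = 233 + 34 + 13 + 5, with no two terms consecutive in the sequence.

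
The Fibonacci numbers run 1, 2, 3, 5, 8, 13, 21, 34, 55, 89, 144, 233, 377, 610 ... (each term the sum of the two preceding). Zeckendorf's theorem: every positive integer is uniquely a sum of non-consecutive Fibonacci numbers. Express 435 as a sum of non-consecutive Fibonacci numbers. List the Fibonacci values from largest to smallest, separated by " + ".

377 + 55 + 3

Greedily peel off the largest Fibonacci term at each step:
take 377 (≤ 435); 435 − 377 = 58
take 55 (≤ 58); 58 − 55 = 3
take 3 (≤ 3); 3 − 3 = 0
So 435 = 377 + 55 + 3, with no two terms consecutive in the sequence.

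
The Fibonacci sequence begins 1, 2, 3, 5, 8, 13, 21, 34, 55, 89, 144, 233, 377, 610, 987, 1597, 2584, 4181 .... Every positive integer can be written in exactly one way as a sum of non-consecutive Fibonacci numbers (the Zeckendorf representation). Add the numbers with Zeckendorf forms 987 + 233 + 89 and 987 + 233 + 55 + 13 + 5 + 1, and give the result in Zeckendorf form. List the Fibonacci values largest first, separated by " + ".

2584 + 13 + 5 + 1

The two numbers are 1309 and 1294, so their sum is 2603.
Repeatedly subtract the largest Fibonacci number that fits:
2584 ≤ 2603 < 4181, so take 2584; remainder 19
13 ≤ 19 < 21, so take 13; remainder 6
5 ≤ 6 < 8, so take 5; remainder 1
1 ≤ 1 < 2, so take 1; remainder 0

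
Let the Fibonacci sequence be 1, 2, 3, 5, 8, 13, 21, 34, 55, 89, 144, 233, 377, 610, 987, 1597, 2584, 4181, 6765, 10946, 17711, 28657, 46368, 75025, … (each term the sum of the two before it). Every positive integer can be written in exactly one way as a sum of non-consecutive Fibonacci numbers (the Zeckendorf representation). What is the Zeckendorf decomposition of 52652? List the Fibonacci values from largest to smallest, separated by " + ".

46368 + 4181 + 1597 + 377 + 89 + 34 + 5 + 1

largest Fibonacci ≤ 52652 is 46368; 52652 − 46368 = 6284
largest Fibonacci ≤ 6284 is 4181; 6284 − 4181 = 2103
largest Fibonacci ≤ 2103 is 1597; 2103 − 1597 = 506
largest Fibonacci ≤ 506 is 377; 506 − 377 = 129
largest Fibonacci ≤ 129 is 89; 129 − 89 = 40
largest Fibonacci ≤ 40 is 34; 40 − 34 = 6
largest Fibonacci ≤ 6 is 5; 6 − 5 = 1
largest Fibonacci ≤ 1 is 1; 1 − 1 = 0
So 52652 = 46368 + 4181 + 1597 + 377 + 89 + 34 + 5 + 1, with no two terms consecutive in the sequence.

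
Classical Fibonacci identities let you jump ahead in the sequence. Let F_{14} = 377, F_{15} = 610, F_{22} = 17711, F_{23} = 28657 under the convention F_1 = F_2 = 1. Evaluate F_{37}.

24157817

By the addition formula F_{m+n} = F_m F_{n+1} + F_{m−1} F_n with m=15, n=22: F_{37} = 610·28657 + 377·17711 = 17480770 + 6677047 = 24157817.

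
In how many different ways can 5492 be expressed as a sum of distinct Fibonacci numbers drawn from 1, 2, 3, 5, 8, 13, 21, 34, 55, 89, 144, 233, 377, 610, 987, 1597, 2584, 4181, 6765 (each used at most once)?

28

5492 = 4181+987+233+89+2 = 4181+987+233+55+34+2 = 4181+610+377+233+89+2 = 4181+987+233+55+21+13+2 = … (24 more), for 28 in all.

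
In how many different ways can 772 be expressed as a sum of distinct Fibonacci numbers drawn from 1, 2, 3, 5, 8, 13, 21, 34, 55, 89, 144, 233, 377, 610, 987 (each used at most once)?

18

Each representation comes from the Zeckendorf form by replacing some F_k with F_{k−1} + F_{k−2} where possible.
772 = 610+144+13+5 = 610+144+13+3+2 = 610+89+55+13+5 = … (15 more), for 18 in all.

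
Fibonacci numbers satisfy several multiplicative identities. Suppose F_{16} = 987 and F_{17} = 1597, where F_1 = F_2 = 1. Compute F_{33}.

By F_{2k+1} = F_k² + F_{k+1}²: F_{33} = 987² + 1597² = 974169 + 2550409 = 3524578.

3524578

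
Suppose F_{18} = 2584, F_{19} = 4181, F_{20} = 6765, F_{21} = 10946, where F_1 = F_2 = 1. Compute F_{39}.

By the addition formula F_{m+n} = F_m F_{n+1} + F_{m−1} F_n with m=21, n=18: F_{39} = 10946·4181 + 6765·2584 = 45765226 + 17480760 = 63245986.

63245986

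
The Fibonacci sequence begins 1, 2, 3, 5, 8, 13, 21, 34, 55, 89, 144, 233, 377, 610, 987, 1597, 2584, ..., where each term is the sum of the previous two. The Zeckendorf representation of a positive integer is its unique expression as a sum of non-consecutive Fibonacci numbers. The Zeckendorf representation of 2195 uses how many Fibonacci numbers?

6

Greedily peel off the largest Fibonacci term at each step:
2195 − 1597 = 598
598 − 377 = 221
221 − 144 = 77
77 − 55 = 22
22 − 21 = 1
1 − 1 = 0
2195 = 1597 + 377 + 144 + 55 + 21 + 1, which has 6 terms.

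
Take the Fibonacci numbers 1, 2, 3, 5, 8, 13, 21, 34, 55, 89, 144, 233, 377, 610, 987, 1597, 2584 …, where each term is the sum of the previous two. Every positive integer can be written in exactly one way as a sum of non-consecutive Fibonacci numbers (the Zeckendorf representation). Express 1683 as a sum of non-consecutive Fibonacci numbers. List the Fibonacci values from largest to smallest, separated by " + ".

1683: greatest Fibonacci not exceeding it is 1597, leaving 86
86: greatest Fibonacci not exceeding it is 55, leaving 31
31: greatest Fibonacci not exceeding it is 21, leaving 10
10: greatest Fibonacci not exceeding it is 8, leaving 2
2: greatest Fibonacci not exceeding it is 2, leaving 0
So 1683 = 1597 + 55 + 21 + 8 + 2, with no two terms consecutive in the sequence.

1597 + 55 + 21 + 8 + 2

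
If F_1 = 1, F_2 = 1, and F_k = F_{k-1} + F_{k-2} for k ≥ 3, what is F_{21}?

Iterating the recurrence up to F_{13} = 233 and F_{12} = 144:
F_{14} = F_{13} + F_{12} = 233 + 144 = 377
F_{15} = F_{14} + F_{13} = 377 + 233 = 610
F_{16} = F_{15} + F_{14} = 610 + 377 = 987
F_{17} = F_{16} + F_{15} = 987 + 610 = 1597
F_{18} = F_{17} + F_{16} = 1597 + 987 = 2584
F_{19} = F_{18} + F_{17} = 2584 + 1597 = 4181
F_{20} = F_{19} + F_{18} = 4181 + 2584 = 6765
F_{21} = F_{20} + F_{19} = 6765 + 4181 = 10946

10946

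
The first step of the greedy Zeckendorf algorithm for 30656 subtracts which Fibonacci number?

28657 ≤ 30656 < 46368, so the largest Fibonacci number not exceeding 30656 is 28657.

28657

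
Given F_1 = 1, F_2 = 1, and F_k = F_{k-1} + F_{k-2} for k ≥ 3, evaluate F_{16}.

987

Iterating the recurrence up to F_{9} = 34 and F_{8} = 21:
F_{10} = F_{9} + F_{8} = 34 + 21 = 55
F_{11} = F_{10} + F_{9} = 55 + 34 = 89
F_{12} = F_{11} + F_{10} = 89 + 55 = 144
F_{13} = F_{12} + F_{11} = 144 + 89 = 233
F_{14} = F_{13} + F_{12} = 233 + 144 = 377
F_{15} = F_{14} + F_{13} = 377 + 233 = 610
F_{16} = F_{15} + F_{14} = 610 + 377 = 987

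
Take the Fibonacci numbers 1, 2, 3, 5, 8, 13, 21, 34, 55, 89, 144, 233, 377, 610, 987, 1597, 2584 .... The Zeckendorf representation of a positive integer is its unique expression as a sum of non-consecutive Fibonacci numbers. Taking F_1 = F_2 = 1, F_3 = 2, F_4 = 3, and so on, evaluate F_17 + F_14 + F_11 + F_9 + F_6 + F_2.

F_17 + F_14 + F_11 + F_9 + F_6 + F_2 = 1597 + 377 + 89 + 34 + 8 + 1 = 2106.

2106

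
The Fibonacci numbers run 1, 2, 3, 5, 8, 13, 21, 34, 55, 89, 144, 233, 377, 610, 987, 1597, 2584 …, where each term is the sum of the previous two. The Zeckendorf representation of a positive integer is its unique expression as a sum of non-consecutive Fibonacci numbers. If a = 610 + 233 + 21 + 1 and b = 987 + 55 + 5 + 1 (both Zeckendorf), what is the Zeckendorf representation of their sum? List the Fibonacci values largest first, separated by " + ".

1597 + 233 + 55 + 21 + 5 + 2

The two numbers are 865 and 1048, so their sum is 1913.
subtract 1597 from 1913: 316 remains
subtract 233 from 316: 83 remains
subtract 55 from 83: 28 remains
subtract 21 from 28: 7 remains
subtract 5 from 7: 2 remains
subtract 2 from 2: 0 remains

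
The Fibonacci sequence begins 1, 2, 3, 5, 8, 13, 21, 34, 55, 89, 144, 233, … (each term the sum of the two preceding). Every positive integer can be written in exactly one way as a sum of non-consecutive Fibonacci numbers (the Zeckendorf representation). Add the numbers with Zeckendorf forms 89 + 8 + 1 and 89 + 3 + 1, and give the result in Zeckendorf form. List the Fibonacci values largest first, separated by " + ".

144 + 34 + 13

The two numbers are 98 and 93, so their sum is 191.
Repeatedly subtract the largest Fibonacci number that fits:
191: greatest Fibonacci not exceeding it is 144, leaving 47
47: greatest Fibonacci not exceeding it is 34, leaving 13
13: greatest Fibonacci not exceeding it is 13, leaving 0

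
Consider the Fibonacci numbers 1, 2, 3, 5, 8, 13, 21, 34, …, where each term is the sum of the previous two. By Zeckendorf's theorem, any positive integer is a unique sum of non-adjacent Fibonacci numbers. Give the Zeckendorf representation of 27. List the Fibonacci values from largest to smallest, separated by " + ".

Greedy algorithm:
largest Fibonacci ≤ 27 is 21; 27 − 21 = 6
largest Fibonacci ≤ 6 is 5; 6 − 5 = 1
largest Fibonacci ≤ 1 is 1; 1 − 1 = 0
So 27 = 21 + 5 + 1, with no two terms consecutive in the sequence.

21 + 5 + 1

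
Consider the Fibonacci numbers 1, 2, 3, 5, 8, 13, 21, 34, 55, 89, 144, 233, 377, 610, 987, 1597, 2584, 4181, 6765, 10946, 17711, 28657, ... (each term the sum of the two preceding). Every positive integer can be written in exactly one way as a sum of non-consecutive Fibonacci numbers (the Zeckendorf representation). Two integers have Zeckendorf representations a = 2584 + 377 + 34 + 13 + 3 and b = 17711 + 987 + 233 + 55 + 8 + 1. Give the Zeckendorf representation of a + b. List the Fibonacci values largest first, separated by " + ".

The two numbers are 3011 and 18995, so their sum is 22006.
Repeatedly subtract the largest Fibonacci number that fits:
largest Fibonacci ≤ 22006 is 17711; 22006 − 17711 = 4295
largest Fibonacci ≤ 4295 is 4181; 4295 − 4181 = 114
largest Fibonacci ≤ 114 is 89; 114 − 89 = 25
largest Fibonacci ≤ 25 is 21; 25 − 21 = 4
largest Fibonacci ≤ 4 is 3; 4 − 3 = 1
largest Fibonacci ≤ 1 is 1; 1 − 1 = 0

17711 + 4181 + 89 + 21 + 3 + 1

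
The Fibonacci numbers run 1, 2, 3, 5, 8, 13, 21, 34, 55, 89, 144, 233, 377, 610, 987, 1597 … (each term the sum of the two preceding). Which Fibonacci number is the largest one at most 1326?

987 ≤ 1326 < 1597, so the largest Fibonacci number not exceeding 1326 is 987.

987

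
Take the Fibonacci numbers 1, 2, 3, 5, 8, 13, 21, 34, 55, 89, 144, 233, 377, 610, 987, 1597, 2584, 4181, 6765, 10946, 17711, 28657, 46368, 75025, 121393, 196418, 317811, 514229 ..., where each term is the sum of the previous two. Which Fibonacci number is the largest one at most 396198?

317811 ≤ 396198 < 514229, so the largest Fibonacci number not exceeding 396198 is 317811.

317811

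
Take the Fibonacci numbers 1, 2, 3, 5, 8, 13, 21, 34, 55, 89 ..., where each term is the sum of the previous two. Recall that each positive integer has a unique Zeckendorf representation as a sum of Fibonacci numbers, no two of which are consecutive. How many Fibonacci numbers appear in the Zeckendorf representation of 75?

4

Repeatedly subtract the largest Fibonacci number that fits:
take 55 (≤ 75); 75 − 55 = 20
take 13 (≤ 20); 20 − 13 = 7
take 5 (≤ 7); 7 − 5 = 2
take 2 (≤ 2); 2 − 2 = 0
75 = 55 + 13 + 5 + 2, which has 4 terms.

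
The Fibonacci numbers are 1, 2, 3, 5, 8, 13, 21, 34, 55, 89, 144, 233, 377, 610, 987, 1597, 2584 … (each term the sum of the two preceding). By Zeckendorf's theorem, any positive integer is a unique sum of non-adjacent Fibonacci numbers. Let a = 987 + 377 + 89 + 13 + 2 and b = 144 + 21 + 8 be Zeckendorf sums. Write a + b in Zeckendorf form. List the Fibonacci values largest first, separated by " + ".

The two numbers are 1468 and 173, so their sum is 1641.
Repeatedly subtract the largest Fibonacci number that fits:
1597 ≤ 1641 < 2584, so take 1597; remainder 44
34 ≤ 44 < 55, so take 34; remainder 10
8 ≤ 10 < 13, so take 8; remainder 2
2 ≤ 2 < 3, so take 2; remainder 0

1597 + 34 + 8 + 2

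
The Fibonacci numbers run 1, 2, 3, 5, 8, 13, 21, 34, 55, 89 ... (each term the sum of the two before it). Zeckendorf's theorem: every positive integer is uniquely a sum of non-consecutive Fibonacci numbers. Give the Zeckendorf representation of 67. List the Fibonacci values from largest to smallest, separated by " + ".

Repeatedly subtract the largest Fibonacci number that fits:
subtract 55 from 67: 12 remains
subtract 8 from 12: 4 remains
subtract 3 from 4: 1 remains
subtract 1 from 1: 0 remains
So 67 = 55 + 8 + 3 + 1, with no two terms consecutive in the sequence.

55 + 8 + 3 + 1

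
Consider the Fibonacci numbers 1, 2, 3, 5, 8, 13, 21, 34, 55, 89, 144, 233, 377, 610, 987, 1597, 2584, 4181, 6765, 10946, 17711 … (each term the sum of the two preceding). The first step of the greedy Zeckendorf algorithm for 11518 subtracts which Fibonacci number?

10946

10946 ≤ 11518 < 17711, so the largest Fibonacci number not exceeding 11518 is 10946.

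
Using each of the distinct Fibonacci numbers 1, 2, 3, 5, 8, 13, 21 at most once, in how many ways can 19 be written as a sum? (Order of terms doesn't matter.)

3

Each representation comes from the Zeckendorf form by replacing some F_k with F_{k−1} + F_{k−2} where possible.
19 = 13+5+1 = 13+3+2+1 = 8+5+3+2+1 — 3 representations.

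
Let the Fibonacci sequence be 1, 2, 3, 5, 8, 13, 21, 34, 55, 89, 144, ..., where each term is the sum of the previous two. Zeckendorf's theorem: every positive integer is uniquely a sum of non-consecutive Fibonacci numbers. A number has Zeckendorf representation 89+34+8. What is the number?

89+34+8 = 131.

131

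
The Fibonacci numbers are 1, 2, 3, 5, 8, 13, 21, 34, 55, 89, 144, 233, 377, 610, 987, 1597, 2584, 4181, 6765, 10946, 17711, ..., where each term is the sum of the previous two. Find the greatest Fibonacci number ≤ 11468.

10946

10946 ≤ 11468 < 17711, so the largest Fibonacci number not exceeding 11468 is 10946.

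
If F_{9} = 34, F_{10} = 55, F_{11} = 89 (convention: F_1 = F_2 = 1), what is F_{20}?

By the addition formula F_{m+n} = F_m F_{n+1} + F_{m−1} F_n with m=11, n=9: F_{20} = 89·55 + 55·34 = 4895 + 1870 = 6765.

6765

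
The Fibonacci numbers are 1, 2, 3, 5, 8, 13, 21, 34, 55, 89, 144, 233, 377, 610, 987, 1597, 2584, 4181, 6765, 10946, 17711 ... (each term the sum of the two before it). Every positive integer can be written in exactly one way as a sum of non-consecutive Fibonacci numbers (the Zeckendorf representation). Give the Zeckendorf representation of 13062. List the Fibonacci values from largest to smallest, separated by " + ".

10946 + 1597 + 377 + 89 + 34 + 13 + 5 + 1

Repeatedly subtract the largest Fibonacci number that fits:
subtract 10946 from 13062: 2116 remains
subtract 1597 from 2116: 519 remains
subtract 377 from 519: 142 remains
subtract 89 from 142: 53 remains
subtract 34 from 53: 19 remains
subtract 13 from 19: 6 remains
subtract 5 from 6: 1 remains
subtract 1 from 1: 0 remains
So 13062 = 10946 + 1597 + 377 + 89 + 34 + 13 + 5 + 1, with no two terms consecutive in the sequence.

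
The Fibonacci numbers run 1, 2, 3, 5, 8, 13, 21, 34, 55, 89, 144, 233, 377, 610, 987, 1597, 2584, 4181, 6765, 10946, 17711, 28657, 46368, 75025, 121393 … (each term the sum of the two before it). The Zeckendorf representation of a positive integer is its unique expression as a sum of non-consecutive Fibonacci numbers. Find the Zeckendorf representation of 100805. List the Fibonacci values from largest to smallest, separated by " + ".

Greedily peel off the largest Fibonacci term at each step:
largest Fibonacci ≤ 100805 is 75025; 100805 − 75025 = 25780
largest Fibonacci ≤ 25780 is 17711; 25780 − 17711 = 8069
largest Fibonacci ≤ 8069 is 6765; 8069 − 6765 = 1304
largest Fibonacci ≤ 1304 is 987; 1304 − 987 = 317
largest Fibonacci ≤ 317 is 233; 317 − 233 = 84
largest Fibonacci ≤ 84 is 55; 84 − 55 = 29
largest Fibonacci ≤ 29 is 21; 29 − 21 = 8
largest Fibonacci ≤ 8 is 8; 8 − 8 = 0
So 100805 = 75025 + 17711 + 6765 + 987 + 233 + 55 + 21 + 8, with no two terms consecutive in the sequence.

75025 + 17711 + 6765 + 987 + 233 + 55 + 21 + 8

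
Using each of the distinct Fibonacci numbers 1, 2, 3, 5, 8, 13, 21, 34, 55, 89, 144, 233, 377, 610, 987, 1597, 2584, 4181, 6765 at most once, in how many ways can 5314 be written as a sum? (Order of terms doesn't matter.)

5314 = 4181+987+144+2 = 4181+987+89+55+2 = 4181+610+377+144+2 = … (25 more), for 28 in all.

28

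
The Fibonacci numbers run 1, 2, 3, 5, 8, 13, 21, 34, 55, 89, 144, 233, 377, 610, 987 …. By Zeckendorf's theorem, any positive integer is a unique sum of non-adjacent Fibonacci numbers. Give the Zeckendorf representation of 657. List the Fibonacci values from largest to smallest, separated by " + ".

610 ≤ 657 < 987, so take 610; remainder 47
34 ≤ 47 < 55, so take 34; remainder 13
13 ≤ 13 < 21, so take 13; remainder 0
So 657 = 610 + 34 + 13, with no two terms consecutive in the sequence.

610 + 34 + 13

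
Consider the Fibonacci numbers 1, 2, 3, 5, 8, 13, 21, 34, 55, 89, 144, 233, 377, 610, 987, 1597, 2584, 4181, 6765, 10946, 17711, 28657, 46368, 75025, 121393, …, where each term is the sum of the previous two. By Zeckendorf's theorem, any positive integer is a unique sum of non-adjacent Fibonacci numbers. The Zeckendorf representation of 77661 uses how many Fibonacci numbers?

Greedily peel off the largest Fibonacci term at each step:
largest Fibonacci ≤ 77661 is 75025; 77661 − 75025 = 2636
largest Fibonacci ≤ 2636 is 2584; 2636 − 2584 = 52
largest Fibonacci ≤ 52 is 34; 52 − 34 = 18
largest Fibonacci ≤ 18 is 13; 18 − 13 = 5
largest Fibonacci ≤ 5 is 5; 5 − 5 = 0
77661 = 75025 + 2584 + 34 + 13 + 5, which has 5 terms.

5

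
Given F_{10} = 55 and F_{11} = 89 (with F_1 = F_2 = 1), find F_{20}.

6765

By the doubling identity F_{2k} = F_k(2F_{k+1} − F_k): F_{20} = 55·(2·89 − 55) = 55·123 = 6765.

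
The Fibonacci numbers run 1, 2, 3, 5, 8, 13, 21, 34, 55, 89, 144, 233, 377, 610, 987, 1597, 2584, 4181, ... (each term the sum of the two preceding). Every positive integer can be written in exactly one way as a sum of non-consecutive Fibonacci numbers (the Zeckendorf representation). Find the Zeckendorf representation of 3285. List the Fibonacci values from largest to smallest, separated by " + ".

2584 + 610 + 89 + 2

3285: greatest Fibonacci not exceeding it is 2584, leaving 701
701: greatest Fibonacci not exceeding it is 610, leaving 91
91: greatest Fibonacci not exceeding it is 89, leaving 2
2: greatest Fibonacci not exceeding it is 2, leaving 0
So 3285 = 2584 + 610 + 89 + 2, with no two terms consecutive in the sequence.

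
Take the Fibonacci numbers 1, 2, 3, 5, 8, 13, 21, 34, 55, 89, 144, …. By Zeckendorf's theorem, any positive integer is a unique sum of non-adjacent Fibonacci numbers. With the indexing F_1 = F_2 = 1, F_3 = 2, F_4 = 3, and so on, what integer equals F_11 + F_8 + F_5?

115

F_11 + F_8 + F_5 = 89 + 21 + 5 = 115.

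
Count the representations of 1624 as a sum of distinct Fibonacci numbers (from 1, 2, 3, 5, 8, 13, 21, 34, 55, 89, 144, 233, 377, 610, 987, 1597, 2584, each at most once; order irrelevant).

1624 = 1597+21+5+1 = 1597+21+3+2+1 = 1597+13+8+5+1 = … (17 more), for 20 in all.

20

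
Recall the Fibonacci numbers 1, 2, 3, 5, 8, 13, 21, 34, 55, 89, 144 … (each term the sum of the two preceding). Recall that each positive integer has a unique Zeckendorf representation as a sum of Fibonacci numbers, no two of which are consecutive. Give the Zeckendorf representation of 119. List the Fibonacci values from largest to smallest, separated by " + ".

89 + 21 + 8 + 1

Greedy algorithm:
subtract 89 from 119: 30 remains
subtract 21 from 30: 9 remains
subtract 8 from 9: 1 remains
subtract 1 from 1: 0 remains
So 119 = 89 + 21 + 8 + 1, with no two terms consecutive in the sequence.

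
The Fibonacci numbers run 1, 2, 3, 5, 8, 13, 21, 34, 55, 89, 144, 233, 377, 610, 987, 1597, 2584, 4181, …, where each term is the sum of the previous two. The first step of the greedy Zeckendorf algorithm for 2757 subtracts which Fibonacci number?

2584 ≤ 2757 < 4181, so the largest Fibonacci number not exceeding 2757 is 2584.

2584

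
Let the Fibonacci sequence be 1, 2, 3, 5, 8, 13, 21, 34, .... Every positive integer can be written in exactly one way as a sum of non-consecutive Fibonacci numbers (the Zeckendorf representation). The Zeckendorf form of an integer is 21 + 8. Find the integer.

29

21 + 8 = 29.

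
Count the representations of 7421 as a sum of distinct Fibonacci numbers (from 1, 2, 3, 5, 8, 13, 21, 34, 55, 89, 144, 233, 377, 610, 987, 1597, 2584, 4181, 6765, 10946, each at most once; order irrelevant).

21

7421 = 6765+610+34+8+3+1 = 6765+610+21+13+8+3+1 = 6765+377+233+34+8+3+1 = 4181+2584+610+34+8+3+1 = … (17 more), for 21 in all.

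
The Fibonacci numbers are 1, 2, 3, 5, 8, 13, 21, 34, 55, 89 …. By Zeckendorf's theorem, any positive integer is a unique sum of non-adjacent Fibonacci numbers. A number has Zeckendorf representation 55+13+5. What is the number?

55+13+5 = 73.

73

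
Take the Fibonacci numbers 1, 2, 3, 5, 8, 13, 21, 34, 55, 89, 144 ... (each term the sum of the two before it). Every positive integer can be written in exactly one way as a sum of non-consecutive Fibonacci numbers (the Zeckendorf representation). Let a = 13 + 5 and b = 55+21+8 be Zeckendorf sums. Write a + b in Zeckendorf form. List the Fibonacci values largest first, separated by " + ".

89 + 13

The two numbers are 18 and 84, so their sum is 102.
Repeatedly subtract the largest Fibonacci number that fits:
102: greatest Fibonacci not exceeding it is 89, leaving 13
13: greatest Fibonacci not exceeding it is 13, leaving 0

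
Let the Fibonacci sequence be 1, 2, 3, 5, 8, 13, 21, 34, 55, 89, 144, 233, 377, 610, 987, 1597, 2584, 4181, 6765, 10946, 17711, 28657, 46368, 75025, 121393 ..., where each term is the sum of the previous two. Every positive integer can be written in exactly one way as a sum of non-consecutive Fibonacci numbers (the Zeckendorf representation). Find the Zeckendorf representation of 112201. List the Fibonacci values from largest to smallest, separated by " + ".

75025 + 28657 + 6765 + 1597 + 144 + 13

Greedily peel off the largest Fibonacci term at each step:
largest Fibonacci ≤ 112201 is 75025; 112201 − 75025 = 37176
largest Fibonacci ≤ 37176 is 28657; 37176 − 28657 = 8519
largest Fibonacci ≤ 8519 is 6765; 8519 − 6765 = 1754
largest Fibonacci ≤ 1754 is 1597; 1754 − 1597 = 157
largest Fibonacci ≤ 157 is 144; 157 − 144 = 13
largest Fibonacci ≤ 13 is 13; 13 − 13 = 0
So 112201 = 75025 + 28657 + 6765 + 1597 + 144 + 13, with no two terms consecutive in the sequence.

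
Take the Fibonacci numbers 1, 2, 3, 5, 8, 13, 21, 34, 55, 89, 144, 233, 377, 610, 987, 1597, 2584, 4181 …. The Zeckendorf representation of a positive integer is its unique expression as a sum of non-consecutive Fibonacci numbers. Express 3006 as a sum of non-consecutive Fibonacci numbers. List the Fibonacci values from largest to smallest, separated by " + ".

largest Fibonacci ≤ 3006 is 2584; 3006 − 2584 = 422
largest Fibonacci ≤ 422 is 377; 422 − 377 = 45
largest Fibonacci ≤ 45 is 34; 45 − 34 = 11
largest Fibonacci ≤ 11 is 8; 11 − 8 = 3
largest Fibonacci ≤ 3 is 3; 3 − 3 = 0
So 3006 = 2584 + 377 + 34 + 8 + 3, with no two terms consecutive in the sequence.

2584 + 377 + 34 + 8 + 3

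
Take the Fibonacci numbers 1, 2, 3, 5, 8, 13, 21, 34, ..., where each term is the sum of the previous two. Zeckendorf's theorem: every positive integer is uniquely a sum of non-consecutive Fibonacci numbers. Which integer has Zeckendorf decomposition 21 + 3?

21 + 3 = 24.

24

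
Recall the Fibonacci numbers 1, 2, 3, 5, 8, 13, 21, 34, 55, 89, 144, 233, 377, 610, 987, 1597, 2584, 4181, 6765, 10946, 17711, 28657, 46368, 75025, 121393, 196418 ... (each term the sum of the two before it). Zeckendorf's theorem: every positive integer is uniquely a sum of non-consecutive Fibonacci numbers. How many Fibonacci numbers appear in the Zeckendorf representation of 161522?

6

largest Fibonacci ≤ 161522 is 121393; 161522 − 121393 = 40129
largest Fibonacci ≤ 40129 is 28657; 40129 − 28657 = 11472
largest Fibonacci ≤ 11472 is 10946; 11472 − 10946 = 526
largest Fibonacci ≤ 526 is 377; 526 − 377 = 149
largest Fibonacci ≤ 149 is 144; 149 − 144 = 5
largest Fibonacci ≤ 5 is 5; 5 − 5 = 0
161522 = 121393 + 28657 + 10946 + 377 + 144 + 5, which has 6 terms.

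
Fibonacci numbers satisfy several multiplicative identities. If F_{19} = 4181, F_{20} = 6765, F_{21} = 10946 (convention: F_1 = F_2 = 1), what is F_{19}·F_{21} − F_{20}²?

4181·10946 − 6765² = 45765226 − 45765225 = 1. (Cassini's identity: F_{k−1}F_{k+1} − F_k² = (−1)^k.)

1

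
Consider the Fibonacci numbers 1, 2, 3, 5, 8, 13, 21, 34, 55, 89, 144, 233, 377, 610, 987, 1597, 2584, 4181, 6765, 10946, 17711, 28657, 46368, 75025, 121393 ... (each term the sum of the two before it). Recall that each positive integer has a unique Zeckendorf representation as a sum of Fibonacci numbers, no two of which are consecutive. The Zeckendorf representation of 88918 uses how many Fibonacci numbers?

take 75025 (≤ 88918); 88918 − 75025 = 13893
take 10946 (≤ 13893); 13893 − 10946 = 2947
take 2584 (≤ 2947); 2947 − 2584 = 363
take 233 (≤ 363); 363 − 233 = 130
take 89 (≤ 130); 130 − 89 = 41
take 34 (≤ 41); 41 − 34 = 7
take 5 (≤ 7); 7 − 5 = 2
take 2 (≤ 2); 2 − 2 = 0
88918 = 75025 + 10946 + 2584 + 233 + 89 + 34 + 5 + 2, which has 8 terms.

8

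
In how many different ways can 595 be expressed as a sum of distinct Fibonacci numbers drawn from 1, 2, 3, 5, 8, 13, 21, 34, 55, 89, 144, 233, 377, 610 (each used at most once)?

Starting from the Zeckendorf form and repeatedly splitting a term F_k into F_{k−1} + F_{k−2} (when neither is already used) reaches every representation.
595 = 377+144+55+13+5+1 = 377+144+55+13+3+2+1 = 377+144+34+21+13+5+1 = … (9 more), for 12 in all.

12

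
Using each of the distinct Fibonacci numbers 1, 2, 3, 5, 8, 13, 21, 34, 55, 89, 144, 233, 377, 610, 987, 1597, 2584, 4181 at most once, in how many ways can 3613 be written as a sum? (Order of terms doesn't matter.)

Each representation comes from the Zeckendorf form by replacing some F_k with F_{k−1} + F_{k−2} where possible.
3613 = 2584+987+34+8 = 2584+987+34+5+3 = 2584+987+21+13+8 = … (39 more), for 42 in all.

42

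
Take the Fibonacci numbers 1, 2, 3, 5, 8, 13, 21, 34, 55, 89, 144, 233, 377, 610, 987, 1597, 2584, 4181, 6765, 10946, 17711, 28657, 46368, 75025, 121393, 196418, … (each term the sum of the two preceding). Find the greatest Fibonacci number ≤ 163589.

121393 ≤ 163589 < 196418, so the largest Fibonacci number not exceeding 163589 is 121393.

121393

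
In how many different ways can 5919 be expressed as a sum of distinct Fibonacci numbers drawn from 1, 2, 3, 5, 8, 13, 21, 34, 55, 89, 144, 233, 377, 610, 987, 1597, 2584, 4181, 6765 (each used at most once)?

Starting from the Zeckendorf form and repeatedly splitting a term F_k into F_{k−1} + F_{k−2} (when neither is already used) reaches every representation.
5919 = 4181+1597+89+34+13+5 = 4181+1597+89+34+13+3+2 = 4181+987+610+89+34+13+5 = 4181+1597+89+34+8+5+3+2 = … (23 more), for 27 in all.

27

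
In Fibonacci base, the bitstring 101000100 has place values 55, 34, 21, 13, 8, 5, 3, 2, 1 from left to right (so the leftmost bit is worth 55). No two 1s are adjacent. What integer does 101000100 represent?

79

Summing the place values of the 1 bits: 55 + 21 + 3 = 79.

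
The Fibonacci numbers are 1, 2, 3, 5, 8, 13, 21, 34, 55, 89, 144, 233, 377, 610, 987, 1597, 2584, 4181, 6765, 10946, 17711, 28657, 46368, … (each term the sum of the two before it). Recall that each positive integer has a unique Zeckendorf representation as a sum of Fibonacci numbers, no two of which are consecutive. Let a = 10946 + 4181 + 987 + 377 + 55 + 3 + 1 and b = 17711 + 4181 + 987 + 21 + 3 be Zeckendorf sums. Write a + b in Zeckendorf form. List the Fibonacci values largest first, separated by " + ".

The two numbers are 16550 and 22903, so their sum is 39453.
Repeatedly subtract the largest Fibonacci number that fits:
28657 ≤ 39453 < 46368, so take 28657; remainder 10796
6765 ≤ 10796 < 10946, so take 6765; remainder 4031
2584 ≤ 4031 < 4181, so take 2584; remainder 1447
987 ≤ 1447 < 1597, so take 987; remainder 460
377 ≤ 460 < 610, so take 377; remainder 83
55 ≤ 83 < 89, so take 55; remainder 28
21 ≤ 28 < 34, so take 21; remainder 7
5 ≤ 7 < 8, so take 5; remainder 2
2 ≤ 2 < 3, so take 2; remainder 0

28657 + 6765 + 2584 + 987 + 377 + 55 + 21 + 5 + 2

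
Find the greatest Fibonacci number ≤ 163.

144 ≤ 163 < 233, so the largest Fibonacci number not exceeding 163 is 144.

144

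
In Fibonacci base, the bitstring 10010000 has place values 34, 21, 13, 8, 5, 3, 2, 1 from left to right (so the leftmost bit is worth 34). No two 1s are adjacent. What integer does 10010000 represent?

Summing the place values of the 1 bits: 34 + 8 = 42.

42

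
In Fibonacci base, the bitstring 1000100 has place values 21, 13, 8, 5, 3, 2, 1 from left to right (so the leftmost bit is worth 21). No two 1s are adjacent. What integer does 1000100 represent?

Summing the place values of the 1 bits: 21 + 3 = 24.

24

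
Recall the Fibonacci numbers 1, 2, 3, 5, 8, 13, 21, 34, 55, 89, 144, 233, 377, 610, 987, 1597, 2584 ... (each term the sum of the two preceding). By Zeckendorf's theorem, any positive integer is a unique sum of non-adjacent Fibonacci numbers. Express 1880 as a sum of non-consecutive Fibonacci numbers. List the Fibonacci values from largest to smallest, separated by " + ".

1597 + 233 + 34 + 13 + 3

1880 − 1597 = 283
283 − 233 = 50
50 − 34 = 16
16 − 13 = 3
3 − 3 = 0
So 1880 = 1597 + 233 + 34 + 13 + 3, with no two terms consecutive in the sequence.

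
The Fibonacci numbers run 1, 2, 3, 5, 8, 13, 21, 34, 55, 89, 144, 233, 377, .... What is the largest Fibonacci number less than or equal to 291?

233 ≤ 291 < 377, so the largest Fibonacci number not exceeding 291 is 233.

233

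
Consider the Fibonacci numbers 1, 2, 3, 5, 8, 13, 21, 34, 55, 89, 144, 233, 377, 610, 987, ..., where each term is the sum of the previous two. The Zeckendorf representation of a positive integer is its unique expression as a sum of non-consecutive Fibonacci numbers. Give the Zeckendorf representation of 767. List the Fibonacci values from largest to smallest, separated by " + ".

610 + 144 + 13

767: greatest Fibonacci not exceeding it is 610, leaving 157
157: greatest Fibonacci not exceeding it is 144, leaving 13
13: greatest Fibonacci not exceeding it is 13, leaving 0
So 767 = 610 + 144 + 13, with no two terms consecutive in the sequence.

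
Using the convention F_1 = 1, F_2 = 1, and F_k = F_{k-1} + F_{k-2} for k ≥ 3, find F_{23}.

Iterating the recurrence up to F_{16} = 987 and F_{15} = 610:
F_{17} = F_{16} + F_{15} = 987 + 610 = 1597
F_{18} = F_{17} + F_{16} = 1597 + 987 = 2584
F_{19} = F_{18} + F_{17} = 2584 + 1597 = 4181
F_{20} = F_{19} + F_{18} = 4181 + 2584 = 6765
F_{21} = F_{20} + F_{19} = 6765 + 4181 = 10946
F_{22} = F_{21} + F_{20} = 10946 + 6765 = 17711
F_{23} = F_{22} + F_{21} = 17711 + 10946 = 28657

28657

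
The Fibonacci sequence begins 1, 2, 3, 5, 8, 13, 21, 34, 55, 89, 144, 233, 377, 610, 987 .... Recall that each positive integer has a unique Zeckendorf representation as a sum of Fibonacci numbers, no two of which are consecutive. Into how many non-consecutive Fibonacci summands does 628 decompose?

largest Fibonacci ≤ 628 is 610; 628 − 610 = 18
largest Fibonacci ≤ 18 is 13; 18 − 13 = 5
largest Fibonacci ≤ 5 is 5; 5 − 5 = 0
628 = 610 + 13 + 5, which has 3 terms.

3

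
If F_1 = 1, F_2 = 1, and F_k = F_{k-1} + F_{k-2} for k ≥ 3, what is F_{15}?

Iterating the recurrence up to F_{11} = 89 and F_{10} = 55:
F_{12} = F_{11} + F_{10} = 89 + 55 = 144
F_{13} = F_{12} + F_{11} = 144 + 89 = 233
F_{14} = F_{13} + F_{12} = 233 + 144 = 377
F_{15} = F_{14} + F_{13} = 377 + 233 = 610

610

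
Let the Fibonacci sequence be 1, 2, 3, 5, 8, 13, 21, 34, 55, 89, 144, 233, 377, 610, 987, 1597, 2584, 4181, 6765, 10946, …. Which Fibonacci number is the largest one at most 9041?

6765 ≤ 9041 < 10946, so the largest Fibonacci number not exceeding 9041 is 6765.

6765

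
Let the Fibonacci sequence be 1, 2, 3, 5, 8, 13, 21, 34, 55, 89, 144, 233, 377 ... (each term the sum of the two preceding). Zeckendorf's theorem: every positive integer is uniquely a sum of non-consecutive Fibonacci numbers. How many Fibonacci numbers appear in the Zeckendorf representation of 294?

233 ≤ 294 < 377, so take 233; remainder 61
55 ≤ 61 < 89, so take 55; remainder 6
5 ≤ 6 < 8, so take 5; remainder 1
1 ≤ 1 < 2, so take 1; remainder 0
294 = 233 + 55 + 5 + 1, which has 4 terms.

4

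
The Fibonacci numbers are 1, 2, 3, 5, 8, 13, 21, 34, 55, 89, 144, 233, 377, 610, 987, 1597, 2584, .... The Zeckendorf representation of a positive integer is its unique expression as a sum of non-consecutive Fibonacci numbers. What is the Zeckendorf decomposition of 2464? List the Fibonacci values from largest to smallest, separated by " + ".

1597 + 610 + 233 + 21 + 3

1597 ≤ 2464 < 2584, so take 1597; remainder 867
610 ≤ 867 < 987, so take 610; remainder 257
233 ≤ 257 < 377, so take 233; remainder 24
21 ≤ 24 < 34, so take 21; remainder 3
3 ≤ 3 < 5, so take 3; remainder 0
So 2464 = 1597 + 610 + 233 + 21 + 3, with no two terms consecutive in the sequence.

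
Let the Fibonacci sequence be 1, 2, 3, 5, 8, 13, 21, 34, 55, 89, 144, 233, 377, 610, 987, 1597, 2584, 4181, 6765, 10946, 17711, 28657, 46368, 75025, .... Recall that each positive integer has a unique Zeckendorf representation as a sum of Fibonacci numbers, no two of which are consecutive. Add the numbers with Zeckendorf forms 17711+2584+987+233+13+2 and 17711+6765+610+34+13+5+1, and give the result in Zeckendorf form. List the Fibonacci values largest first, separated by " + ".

The two numbers are 21530 and 25139, so their sum is 46669.
Greedily peel off the largest Fibonacci term at each step:
largest Fibonacci ≤ 46669 is 46368; 46669 − 46368 = 301
largest Fibonacci ≤ 301 is 233; 301 − 233 = 68
largest Fibonacci ≤ 68 is 55; 68 − 55 = 13
largest Fibonacci ≤ 13 is 13; 13 − 13 = 0

46368 + 233 + 55 + 13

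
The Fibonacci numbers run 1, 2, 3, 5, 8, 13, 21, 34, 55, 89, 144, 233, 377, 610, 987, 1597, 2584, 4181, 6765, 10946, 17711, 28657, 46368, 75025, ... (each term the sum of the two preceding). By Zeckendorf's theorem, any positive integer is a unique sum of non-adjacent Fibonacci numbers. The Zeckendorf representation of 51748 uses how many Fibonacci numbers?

6

51748: greatest Fibonacci not exceeding it is 46368, leaving 5380
5380: greatest Fibonacci not exceeding it is 4181, leaving 1199
1199: greatest Fibonacci not exceeding it is 987, leaving 212
212: greatest Fibonacci not exceeding it is 144, leaving 68
68: greatest Fibonacci not exceeding it is 55, leaving 13
13: greatest Fibonacci not exceeding it is 13, leaving 0
51748 = 46368 + 4181 + 987 + 144 + 55 + 13, which has 6 terms.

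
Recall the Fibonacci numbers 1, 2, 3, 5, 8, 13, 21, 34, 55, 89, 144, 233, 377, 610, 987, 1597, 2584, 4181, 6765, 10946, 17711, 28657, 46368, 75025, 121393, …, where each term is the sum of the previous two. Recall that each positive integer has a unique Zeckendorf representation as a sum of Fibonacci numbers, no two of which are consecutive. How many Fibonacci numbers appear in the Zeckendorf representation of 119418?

Greedy algorithm:
119418: greatest Fibonacci not exceeding it is 75025, leaving 44393
44393: greatest Fibonacci not exceeding it is 28657, leaving 15736
15736: greatest Fibonacci not exceeding it is 10946, leaving 4790
4790: greatest Fibonacci not exceeding it is 4181, leaving 609
609: greatest Fibonacci not exceeding it is 377, leaving 232
232: greatest Fibonacci not exceeding it is 144, leaving 88
88: greatest Fibonacci not exceeding it is 55, leaving 33
33: greatest Fibonacci not exceeding it is 21, leaving 12
12: greatest Fibonacci not exceeding it is 8, leaving 4
4: greatest Fibonacci not exceeding it is 3, leaving 1
1: greatest Fibonacci not exceeding it is 1, leaving 0
119418 = 75025 + 28657 + 10946 + 4181 + 377 + 144 + 55 + 21 + 8 + 3 + 1, which has 11 terms.

11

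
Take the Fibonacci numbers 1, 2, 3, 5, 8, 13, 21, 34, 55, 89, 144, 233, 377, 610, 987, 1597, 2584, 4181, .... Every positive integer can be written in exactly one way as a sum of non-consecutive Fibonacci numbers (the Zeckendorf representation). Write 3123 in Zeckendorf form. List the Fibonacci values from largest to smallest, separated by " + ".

Repeatedly subtract the largest Fibonacci number that fits:
2584 ≤ 3123 < 4181, so take 2584; remainder 539
377 ≤ 539 < 610, so take 377; remainder 162
144 ≤ 162 < 233, so take 144; remainder 18
13 ≤ 18 < 21, so take 13; remainder 5
5 ≤ 5 < 8, so take 5; remainder 0
So 3123 = 2584 + 377 + 144 + 13 + 5, with no two terms consecutive in the sequence.

2584 + 377 + 144 + 13 + 5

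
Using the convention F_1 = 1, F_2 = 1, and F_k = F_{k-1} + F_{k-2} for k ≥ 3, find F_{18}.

Iterating the recurrence up to F_{11} = 89 and F_{10} = 55:
F_{12} = F_{11} + F_{10} = 89 + 55 = 144
F_{13} = F_{12} + F_{11} = 144 + 89 = 233
F_{14} = F_{13} + F_{12} = 233 + 144 = 377
F_{15} = F_{14} + F_{13} = 377 + 233 = 610
F_{16} = F_{15} + F_{14} = 610 + 377 = 987
F_{17} = F_{16} + F_{15} = 987 + 610 = 1597
F_{18} = F_{17} + F_{16} = 1597 + 987 = 2584

2584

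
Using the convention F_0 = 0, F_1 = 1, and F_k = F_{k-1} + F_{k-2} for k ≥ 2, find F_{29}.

514229

Iterating the recurrence up to F_{22} = 17711 and F_{21} = 10946:
F_{23} = F_{22} + F_{21} = 17711 + 10946 = 28657
F_{24} = F_{23} + F_{22} = 28657 + 17711 = 46368
F_{25} = F_{24} + F_{23} = 46368 + 28657 = 75025
F_{26} = F_{25} + F_{24} = 75025 + 46368 = 121393
F_{27} = F_{26} + F_{25} = 121393 + 75025 = 196418
F_{28} = F_{27} + F_{26} = 196418 + 121393 = 317811
F_{29} = F_{28} + F_{27} = 317811 + 196418 = 514229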